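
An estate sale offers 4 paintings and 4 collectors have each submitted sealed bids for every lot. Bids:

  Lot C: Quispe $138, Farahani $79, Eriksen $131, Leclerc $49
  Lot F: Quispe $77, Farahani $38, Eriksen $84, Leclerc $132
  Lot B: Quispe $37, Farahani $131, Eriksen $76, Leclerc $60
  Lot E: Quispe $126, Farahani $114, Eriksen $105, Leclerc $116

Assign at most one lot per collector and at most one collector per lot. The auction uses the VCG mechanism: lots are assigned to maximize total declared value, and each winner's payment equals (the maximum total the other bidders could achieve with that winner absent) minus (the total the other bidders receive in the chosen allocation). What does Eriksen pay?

Efficient allocation: Quispe→Lot E ($126), Farahani→Lot B ($131), Eriksen→Lot C ($131), Leclerc→Lot F ($132); total welfare W = $520.
Eriksen receives Lot C at value $131, so the others get W − 131 = $389.
Without Eriksen: best allocation of the remaining 3 bidders over all 4 lots is Quispe→Lot C ($138), Farahani→Lot B ($131), Leclerc→Lot F ($132), total $401.
VCG payment = (others' best without Eriksen) − (others' welfare with Eriksen) = 401 − 389 = $12.

Eriksen pays $12.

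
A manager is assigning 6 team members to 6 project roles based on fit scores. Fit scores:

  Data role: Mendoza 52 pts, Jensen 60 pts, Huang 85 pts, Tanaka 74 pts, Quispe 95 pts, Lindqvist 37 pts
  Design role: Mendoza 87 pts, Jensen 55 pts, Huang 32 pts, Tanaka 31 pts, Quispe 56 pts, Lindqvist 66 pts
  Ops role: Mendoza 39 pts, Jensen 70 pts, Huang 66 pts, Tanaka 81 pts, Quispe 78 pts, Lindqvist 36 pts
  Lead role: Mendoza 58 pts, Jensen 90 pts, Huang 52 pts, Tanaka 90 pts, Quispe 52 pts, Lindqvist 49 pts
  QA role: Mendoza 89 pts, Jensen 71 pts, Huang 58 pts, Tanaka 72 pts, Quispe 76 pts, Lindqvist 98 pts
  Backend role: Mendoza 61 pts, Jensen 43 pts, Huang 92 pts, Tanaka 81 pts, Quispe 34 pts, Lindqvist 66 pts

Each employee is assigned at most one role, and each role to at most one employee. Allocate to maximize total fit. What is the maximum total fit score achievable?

Maximum total: 543 pts

This is the linear assignment problem.
Optimal: Mendoza→Design role (87 pts), Jensen→Lead role (90 pts), Huang→Backend role (92 pts), Tanaka→Ops role (81 pts), Quispe→Data role (95 pts), Lindqvist→QA role (98 pts) — total 87+90+92+81+95+98 = 543 pts.
Swapping Lindqvist↔Huang (Lindqvist→Backend role 66 pts, Huang→QA role 58 pts) loses 66.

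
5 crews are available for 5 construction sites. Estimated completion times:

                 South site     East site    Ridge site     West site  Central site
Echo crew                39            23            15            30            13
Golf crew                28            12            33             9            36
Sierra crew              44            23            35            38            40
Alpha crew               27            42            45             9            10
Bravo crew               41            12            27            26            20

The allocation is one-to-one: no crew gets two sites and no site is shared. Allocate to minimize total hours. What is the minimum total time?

Min total: 90 hours

Optimal: Echo crew→Ridge site (15 hours), Golf crew→West site (9 hours), Sierra crew→South site (44 hours), Alpha crew→Central site (10 hours), Bravo crew→East site (12 hours) — total 15+9+44+10+12 = 90 hours.
Row-greedy (each crew in turn takes its cheapest remaining site) gives 99 hours, worse by 9.
Next-best assignment: Echo crew→Ridge site, Golf crew→West site, Sierra crew→East site, Alpha crew→South site, Bravo crew→Central site = 94 hours.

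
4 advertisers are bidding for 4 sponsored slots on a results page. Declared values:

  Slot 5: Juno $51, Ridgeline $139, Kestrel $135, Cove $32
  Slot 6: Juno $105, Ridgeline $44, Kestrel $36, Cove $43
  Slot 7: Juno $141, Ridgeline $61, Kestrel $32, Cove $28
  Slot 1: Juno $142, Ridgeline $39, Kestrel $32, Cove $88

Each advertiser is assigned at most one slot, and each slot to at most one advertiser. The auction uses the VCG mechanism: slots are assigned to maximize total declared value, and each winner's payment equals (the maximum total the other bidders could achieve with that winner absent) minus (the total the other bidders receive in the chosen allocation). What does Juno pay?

Efficient allocation: Juno→Slot 7 ($141), Ridgeline→Slot 6 ($44), Kestrel→Slot 5 ($135), Cove→Slot 1 ($88); total welfare W = $408.
Juno receives Slot 7 at value $141, so the others get W − 141 = $267.
Without Juno: best allocation of the remaining 3 bidders over all 4 slots is Ridgeline→Slot 7 ($61), Kestrel→Slot 5 ($135), Cove→Slot 1 ($88), total $284.
VCG payment = (others' best without Juno) − (others' welfare with Juno) = 284 − 267 = $17.

Juno pays $17.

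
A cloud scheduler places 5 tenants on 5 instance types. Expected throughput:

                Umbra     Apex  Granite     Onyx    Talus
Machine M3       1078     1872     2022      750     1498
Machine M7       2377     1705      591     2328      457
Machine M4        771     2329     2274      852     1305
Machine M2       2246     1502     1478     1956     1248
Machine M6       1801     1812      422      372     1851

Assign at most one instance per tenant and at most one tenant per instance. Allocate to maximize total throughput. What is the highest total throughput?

Treat this as an assignment problem: match each tenant to one instance.
Optimal: Umbra→Machine M2 (2246 ops/s), Apex→Machine M4 (2329 ops/s), Granite→Machine M3 (2022 ops/s), Onyx→Machine M7 (2328 ops/s), Talus→Machine M6 (1851 ops/s) — total 2246+2329+2022+2328+1851 = 10776 ops/s.
Column-greedy (each instance in turn goes to its best remaining tenant) gives 10535 ops/s, worse by 241.
Next-best assignment: Umbra→Machine M2, Apex→Machine M3, Granite→Machine M4, Onyx→Machine M7, Talus→Machine M6 = 10571 ops/s.
Swapping Apex↔Granite (Apex→Machine M3 1872 ops/s, Granite→Machine M4 2274 ops/s) loses 205.
Every other assignment is strictly worse.

Maximum total: 10776 ops/s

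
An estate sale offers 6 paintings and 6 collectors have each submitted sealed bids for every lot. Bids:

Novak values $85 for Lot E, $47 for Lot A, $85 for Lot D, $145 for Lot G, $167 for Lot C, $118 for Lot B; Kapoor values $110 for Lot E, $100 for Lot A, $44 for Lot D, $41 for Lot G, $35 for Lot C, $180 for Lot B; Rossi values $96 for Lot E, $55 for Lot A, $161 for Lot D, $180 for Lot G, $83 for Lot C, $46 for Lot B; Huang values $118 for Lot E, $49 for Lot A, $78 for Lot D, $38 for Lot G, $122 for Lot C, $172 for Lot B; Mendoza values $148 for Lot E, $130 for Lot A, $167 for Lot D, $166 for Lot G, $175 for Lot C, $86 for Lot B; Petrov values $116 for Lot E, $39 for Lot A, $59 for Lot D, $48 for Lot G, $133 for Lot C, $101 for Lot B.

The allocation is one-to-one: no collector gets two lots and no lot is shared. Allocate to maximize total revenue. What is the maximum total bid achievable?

Max total: $902

This is the linear assignment problem.
Optimal: Novak→Lot C ($167), Kapoor→Lot A ($100), Rossi→Lot G ($180), Huang→Lot B ($172), Mendoza→Lot D ($167), Petrov→Lot E ($116) — total 167+100+180+172+167+116 = $902.
Max-entry greedy (repeatedly take the single best remaining cell) gives $777, worse by 125.
Next-best assignment: Novak→Lot C, Kapoor→Lot A, Rossi→Lot D, Huang→Lot B, Mendoza→Lot G, Petrov→Lot E = $882.
Every other assignment is strictly worse.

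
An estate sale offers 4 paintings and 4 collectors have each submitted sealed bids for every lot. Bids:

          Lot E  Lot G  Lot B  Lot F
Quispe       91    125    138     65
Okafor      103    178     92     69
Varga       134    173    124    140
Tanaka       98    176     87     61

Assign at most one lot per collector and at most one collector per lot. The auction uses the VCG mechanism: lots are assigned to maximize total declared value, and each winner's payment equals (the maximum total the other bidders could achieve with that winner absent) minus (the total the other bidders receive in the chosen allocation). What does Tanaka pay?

Efficient allocation: Quispe→Lot B ($138), Okafor→Lot E ($103), Varga→Lot F ($140), Tanaka→Lot G ($176); total welfare W = $557.
Tanaka receives Lot G at value $176, so the others get W − 176 = $381.
Without Tanaka: best allocation of the remaining 3 bidders over all 4 lots is Quispe→Lot B ($138), Okafor→Lot G ($178), Varga→Lot F ($140), total $456.
VCG payment = (others' best without Tanaka) − (others' welfare with Tanaka) = 456 − 381 = $75.

Tanaka pays $75.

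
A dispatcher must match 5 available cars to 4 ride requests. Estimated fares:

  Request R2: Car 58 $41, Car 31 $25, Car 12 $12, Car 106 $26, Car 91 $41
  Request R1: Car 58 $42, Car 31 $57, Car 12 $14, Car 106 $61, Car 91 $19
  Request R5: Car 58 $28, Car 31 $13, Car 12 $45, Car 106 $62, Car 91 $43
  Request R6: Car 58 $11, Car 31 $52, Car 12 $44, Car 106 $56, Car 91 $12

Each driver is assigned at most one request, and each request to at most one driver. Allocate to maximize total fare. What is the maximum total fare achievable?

Optimal: Car 58→Request R2 ($41), Car 31→Request R1 ($57), Car 106→Request R5 ($62), Car 12→Request R6 ($44) — total 41+57+62+44 = $204.
Swapping Car 58↔Car 12 (Car 58→Request R6 $11, Car 12→Request R2 $12) loses 62.

Max total: $204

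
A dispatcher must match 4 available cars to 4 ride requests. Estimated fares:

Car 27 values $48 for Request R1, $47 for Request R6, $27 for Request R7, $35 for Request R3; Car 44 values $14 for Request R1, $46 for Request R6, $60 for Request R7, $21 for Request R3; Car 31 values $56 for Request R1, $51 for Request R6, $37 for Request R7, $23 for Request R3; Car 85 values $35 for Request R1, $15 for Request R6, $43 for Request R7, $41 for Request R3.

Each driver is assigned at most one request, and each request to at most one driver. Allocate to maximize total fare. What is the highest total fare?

This is a one-to-one assignment (maximum-weight bipartite matching).
Optimal: Car 27→Request R6 ($47), Car 44→Request R7 ($60), Car 31→Request R1 ($56), Car 85→Request R3 ($41) — total 47+60+56+41 = $204.
Row-greedy (each driver in turn takes its best remaining request) gives $200, worse by 4.
Checked against all permutations: $204 is optimal.

Maximum total: $204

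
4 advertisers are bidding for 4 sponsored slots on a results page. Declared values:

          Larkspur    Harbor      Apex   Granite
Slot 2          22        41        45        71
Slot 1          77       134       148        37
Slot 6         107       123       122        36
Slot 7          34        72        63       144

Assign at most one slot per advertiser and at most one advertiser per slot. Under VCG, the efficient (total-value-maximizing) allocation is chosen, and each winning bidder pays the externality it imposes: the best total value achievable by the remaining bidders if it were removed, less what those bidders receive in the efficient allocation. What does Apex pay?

Efficient allocation: Larkspur→Slot 6 ($107), Harbor→Slot 2 ($41), Apex→Slot 1 ($148), Granite→Slot 7 ($144); total welfare W = $440.
Apex receives Slot 1 at value $148, so the others get W − 148 = $292.
Without Apex: best allocation of the remaining 3 bidders over all 4 slots is Larkspur→Slot 6 ($107), Harbor→Slot 1 ($134), Granite→Slot 7 ($144), total $385.
VCG payment = (others' best without Apex) − (others' welfare with Apex) = 385 − 292 = $93.

Apex pays $93.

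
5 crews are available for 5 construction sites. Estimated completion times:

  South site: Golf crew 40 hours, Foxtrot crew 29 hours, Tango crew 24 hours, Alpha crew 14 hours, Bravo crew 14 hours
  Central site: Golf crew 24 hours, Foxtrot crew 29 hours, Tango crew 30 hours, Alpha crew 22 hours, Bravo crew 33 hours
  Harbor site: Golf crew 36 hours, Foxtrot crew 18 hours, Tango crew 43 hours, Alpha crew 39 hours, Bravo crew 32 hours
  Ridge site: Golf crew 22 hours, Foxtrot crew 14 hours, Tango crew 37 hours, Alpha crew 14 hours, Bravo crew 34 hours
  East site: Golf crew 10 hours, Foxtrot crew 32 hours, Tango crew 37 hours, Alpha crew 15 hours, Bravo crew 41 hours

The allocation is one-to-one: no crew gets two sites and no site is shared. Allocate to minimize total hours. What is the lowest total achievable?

Min total: 86 hours

Optimal: Golf crew→East site (10 hours), Foxtrot crew→Harbor site (18 hours), Tango crew→Central site (30 hours), Alpha crew→Ridge site (14 hours), Bravo crew→South site (14 hours) — total 10+18+30+14+14 = 86 hours.
Row-greedy (each crew in turn takes its cheapest remaining site) gives 102 hours, worse by 16.
Swapping Foxtrot crew↔Bravo crew (Foxtrot crew→South site 29 hours, Bravo crew→Harbor site 32 hours) adds 29.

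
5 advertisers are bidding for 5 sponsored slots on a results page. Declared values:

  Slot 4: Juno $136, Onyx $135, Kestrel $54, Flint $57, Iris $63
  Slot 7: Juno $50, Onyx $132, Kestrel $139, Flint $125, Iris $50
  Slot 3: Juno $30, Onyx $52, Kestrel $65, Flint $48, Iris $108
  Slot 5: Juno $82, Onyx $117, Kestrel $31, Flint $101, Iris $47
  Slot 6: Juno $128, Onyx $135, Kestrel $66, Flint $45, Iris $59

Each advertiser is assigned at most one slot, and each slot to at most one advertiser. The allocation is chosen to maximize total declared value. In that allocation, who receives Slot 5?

Flint receives Slot 5.

Treat this as an assignment problem: match each advertiser to one slot.
Optimal: Juno→Slot 4 ($136), Onyx→Slot 6 ($135), Kestrel→Slot 7 ($139), Flint→Slot 5 ($101), Iris→Slot 3 ($108) — total 136+135+139+101+108 = $619.
Column-greedy (each slot in turn goes to its best remaining advertiser) gives $545, worse by 74.
Swapping Iris↔Onyx (Iris→Slot 6 $59, Onyx→Slot 3 $52) loses 132.
No other one-to-one assignment exceeds $619.
Flint's own top slot is Slot 7 ($125), but forcing Flint→Slot 7 and reassigning the rest optimally gives only $552 — worse by 67.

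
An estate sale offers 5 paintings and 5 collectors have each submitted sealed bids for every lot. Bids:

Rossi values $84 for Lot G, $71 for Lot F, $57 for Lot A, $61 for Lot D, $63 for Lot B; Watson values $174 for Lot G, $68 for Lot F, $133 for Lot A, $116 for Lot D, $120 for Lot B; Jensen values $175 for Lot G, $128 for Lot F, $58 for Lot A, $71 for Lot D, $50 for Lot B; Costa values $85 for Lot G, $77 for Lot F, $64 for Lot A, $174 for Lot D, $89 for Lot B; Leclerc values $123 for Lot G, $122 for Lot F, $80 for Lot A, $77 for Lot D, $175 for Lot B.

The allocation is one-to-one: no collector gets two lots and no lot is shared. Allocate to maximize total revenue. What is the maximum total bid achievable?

Maximum total: $728

This is the linear assignment problem.
Optimal: Rossi→Lot F ($71), Watson→Lot A ($133), Jensen→Lot G ($175), Costa→Lot D ($174), Leclerc→Lot B ($175) — total 71+133+175+174+175 = $728.
Row-greedy (each collector in turn takes its best remaining lot) gives $694, worse by 34.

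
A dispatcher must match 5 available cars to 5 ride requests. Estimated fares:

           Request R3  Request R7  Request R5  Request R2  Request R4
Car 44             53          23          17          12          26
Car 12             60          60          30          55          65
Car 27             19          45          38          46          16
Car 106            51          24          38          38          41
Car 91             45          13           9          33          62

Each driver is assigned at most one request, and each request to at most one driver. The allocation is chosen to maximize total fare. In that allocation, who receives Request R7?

Car 12 receives Request R7.

Optimal: Car 44→Request R3 ($53), Car 12→Request R7 ($60), Car 27→Request R2 ($46), Car 106→Request R5 ($38), Car 91→Request R4 ($62) — total 53+60+46+38+62 = $259.
Max-entry greedy (repeatedly take the single best remaining cell) gives $215, worse by 44.
Next-best assignment: Car 44→Request R3, Car 12→Request R2, Car 27→Request R7, Car 106→Request R5, Car 91→Request R4 = $253.
Swapping Car 106↔Car 91 (Car 106→Request R4 $41, Car 91→Request R5 $9) loses 50.
Every other assignment is strictly worse.
Car 12's own top request is Request R4 ($65), but forcing Car 12→Request R4 and reassigning the rest optimally gives only $234 — worse by 25.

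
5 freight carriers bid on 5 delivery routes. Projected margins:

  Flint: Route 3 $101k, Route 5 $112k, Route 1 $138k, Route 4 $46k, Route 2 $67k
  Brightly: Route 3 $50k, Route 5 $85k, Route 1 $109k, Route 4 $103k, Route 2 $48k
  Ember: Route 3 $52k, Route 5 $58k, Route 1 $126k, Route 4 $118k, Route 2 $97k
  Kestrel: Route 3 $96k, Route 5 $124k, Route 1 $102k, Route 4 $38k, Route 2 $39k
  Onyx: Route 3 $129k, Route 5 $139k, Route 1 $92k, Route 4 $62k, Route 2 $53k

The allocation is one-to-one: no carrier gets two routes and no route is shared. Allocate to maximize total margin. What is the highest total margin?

Max total: $591k

Optimal: Flint→Route 1 ($138k), Brightly→Route 4 ($103k), Ember→Route 2 ($97k), Kestrel→Route 5 ($124k), Onyx→Route 3 ($129k) — total 138+103+97+124+129 = $591k.
Column-greedy (each route in turn goes to its best remaining carrier) gives $557k, worse by 34.
Swapping Brightly↔Flint (Brightly→Route 1 $109k, Flint→Route 4 $46k) loses 86.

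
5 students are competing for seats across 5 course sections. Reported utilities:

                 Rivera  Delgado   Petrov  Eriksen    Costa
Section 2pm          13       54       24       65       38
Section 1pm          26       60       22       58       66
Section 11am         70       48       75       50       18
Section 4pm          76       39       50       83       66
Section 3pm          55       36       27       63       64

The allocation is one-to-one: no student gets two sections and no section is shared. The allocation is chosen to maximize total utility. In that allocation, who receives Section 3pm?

This is the linear assignment problem.
Optimal: Rivera→Section 4pm (76 points), Delgado→Section 1pm (60 points), Petrov→Section 11am (75 points), Eriksen→Section 2pm (65 points), Costa→Section 3pm (64 points) — total 76+60+75+65+64 = 340 points.
Max-entry greedy (repeatedly take the single best remaining cell) gives 333 points, worse by 7.
Swapping Delgado↔Petrov (Delgado→Section 11am 48 points, Petrov→Section 1pm 22 points) loses 65.
Costa's own top section is Section 1pm (66 points), but forcing Costa→Section 1pm and reassigning the rest optimally gives only 334 points — worse by 6.

Costa receives Section 3pm.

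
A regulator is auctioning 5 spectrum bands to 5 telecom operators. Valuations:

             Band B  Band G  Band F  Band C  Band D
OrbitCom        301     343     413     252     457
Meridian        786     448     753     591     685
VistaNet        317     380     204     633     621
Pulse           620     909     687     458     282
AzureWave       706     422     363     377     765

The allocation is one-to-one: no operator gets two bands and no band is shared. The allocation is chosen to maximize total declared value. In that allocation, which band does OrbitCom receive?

This is a one-to-one assignment (maximum-weight bipartite matching).
Optimal: OrbitCom→Band F ($413M), Meridian→Band B ($786M), VistaNet→Band C ($633M), Pulse→Band G ($909M), AzureWave→Band D ($765M) — total 413+786+633+909+765 = $3506M.
Row-greedy (each operator in turn takes its best remaining band) gives $3148M, worse by 358.
OrbitCom's own top band is Band D ($457M), but forcing OrbitCom→Band D and reassigning the rest optimally gives only $3458M — worse by 48.

OrbitCom receives Band F.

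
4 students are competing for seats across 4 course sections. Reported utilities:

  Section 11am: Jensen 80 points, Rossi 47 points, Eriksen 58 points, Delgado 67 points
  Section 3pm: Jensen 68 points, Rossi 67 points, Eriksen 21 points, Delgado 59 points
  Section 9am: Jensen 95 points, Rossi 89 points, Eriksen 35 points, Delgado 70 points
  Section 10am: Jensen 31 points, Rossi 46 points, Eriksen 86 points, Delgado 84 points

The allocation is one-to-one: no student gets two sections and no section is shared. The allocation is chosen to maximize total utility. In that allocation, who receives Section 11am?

Optimal: Jensen→Section 9am (95 points), Rossi→Section 3pm (67 points), Eriksen→Section 10am (86 points), Delgado→Section 11am (67 points) — total 95+67+86+67 = 315 points.
Column-greedy (each section in turn goes to its best remaining student) gives 303 points, worse by 12.
Checked against all permutations: 315 points is optimal.
Delgado's own top section is Section 10am (84 points), but forcing Delgado→Section 10am and reassigning the rest optimally gives only 304 points — worse by 11.

Delgado receives Section 11am.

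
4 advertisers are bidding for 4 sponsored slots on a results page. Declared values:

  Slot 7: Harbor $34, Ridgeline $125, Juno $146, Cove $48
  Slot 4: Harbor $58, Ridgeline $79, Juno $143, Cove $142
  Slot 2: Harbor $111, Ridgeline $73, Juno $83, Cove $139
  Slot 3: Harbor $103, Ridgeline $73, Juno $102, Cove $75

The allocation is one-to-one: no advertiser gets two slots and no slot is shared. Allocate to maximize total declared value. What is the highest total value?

Optimal: Harbor→Slot 3 ($103), Ridgeline→Slot 7 ($125), Juno→Slot 4 ($143), Cove→Slot 2 ($139) — total 103+125+143+139 = $510.
Column-greedy (each slot in turn goes to its best remaining advertiser) gives $472, worse by 38.
Next-best assignment: Harbor→Slot 2, Ridgeline→Slot 7, Juno→Slot 3, Cove→Slot 4 = $480.
Swapping Cove↔Ridgeline (Cove→Slot 7 $48, Ridgeline→Slot 2 $73) loses 143.

Maximum total: $510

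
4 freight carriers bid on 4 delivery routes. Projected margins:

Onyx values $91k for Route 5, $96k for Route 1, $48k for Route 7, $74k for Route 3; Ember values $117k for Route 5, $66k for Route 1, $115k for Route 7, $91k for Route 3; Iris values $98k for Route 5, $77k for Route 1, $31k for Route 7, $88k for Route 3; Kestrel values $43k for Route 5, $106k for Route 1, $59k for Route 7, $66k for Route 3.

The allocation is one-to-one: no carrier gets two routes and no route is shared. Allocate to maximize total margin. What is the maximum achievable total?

Treat this as an assignment problem: match each carrier to one route.
Optimal: Onyx→Route 5 ($91k), Ember→Route 7 ($115k), Iris→Route 3 ($88k), Kestrel→Route 1 ($106k) — total 91+115+88+106 = $400k.
Next-best assignment: Onyx→Route 3, Ember→Route 7, Iris→Route 5, Kestrel→Route 1 = $393k.
Checked against all permutations: $400k is optimal.

Max total: $400k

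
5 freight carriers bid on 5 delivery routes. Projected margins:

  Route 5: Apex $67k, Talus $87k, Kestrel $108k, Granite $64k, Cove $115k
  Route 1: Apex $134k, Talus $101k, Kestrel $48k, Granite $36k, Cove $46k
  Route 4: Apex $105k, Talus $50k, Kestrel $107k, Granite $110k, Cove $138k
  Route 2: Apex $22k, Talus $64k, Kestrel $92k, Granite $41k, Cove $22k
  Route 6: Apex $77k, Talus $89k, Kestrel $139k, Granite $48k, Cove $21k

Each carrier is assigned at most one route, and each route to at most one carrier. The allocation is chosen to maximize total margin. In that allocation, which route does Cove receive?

Optimal: Apex→Route 1 ($134k), Talus→Route 2 ($64k), Kestrel→Route 6 ($139k), Granite→Route 4 ($110k), Cove→Route 5 ($115k) — total 134+64+139+110+115 = $562k.
Cove's own top route is Route 4 ($138k), but forcing Cove→Route 4 and reassigning the rest optimally gives only $539k — worse by 23.

Cove receives Route 5.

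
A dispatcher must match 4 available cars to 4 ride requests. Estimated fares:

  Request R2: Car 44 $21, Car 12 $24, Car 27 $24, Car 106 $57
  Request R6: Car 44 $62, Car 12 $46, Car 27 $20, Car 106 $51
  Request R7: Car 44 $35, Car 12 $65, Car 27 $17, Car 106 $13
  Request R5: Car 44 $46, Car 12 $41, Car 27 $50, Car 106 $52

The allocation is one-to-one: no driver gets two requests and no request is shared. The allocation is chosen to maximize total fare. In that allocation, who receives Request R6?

Car 44 receives Request R6.

Optimal: Car 44→Request R6 ($62), Car 12→Request R7 ($65), Car 27→Request R5 ($50), Car 106→Request R2 ($57) — total 62+65+50+57 = $234.
Next-best assignment: Car 44→Request R6, Car 12→Request R7, Car 27→Request R2, Car 106→Request R5 = $203.
Checked against all permutations: $234 is optimal.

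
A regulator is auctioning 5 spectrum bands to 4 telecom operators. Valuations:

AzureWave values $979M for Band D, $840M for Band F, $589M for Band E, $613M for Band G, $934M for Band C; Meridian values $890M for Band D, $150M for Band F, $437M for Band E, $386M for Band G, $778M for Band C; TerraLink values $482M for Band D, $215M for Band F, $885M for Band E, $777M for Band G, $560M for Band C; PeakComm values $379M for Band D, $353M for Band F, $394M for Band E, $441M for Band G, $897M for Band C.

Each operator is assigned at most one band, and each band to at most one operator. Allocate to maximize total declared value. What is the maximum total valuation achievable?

Optimal: AzureWave→Band F ($840M), Meridian→Band D ($890M), TerraLink→Band E ($885M), PeakComm→Band C ($897M) — total 840+890+885+897 = $3512M.
Next-best assignment: AzureWave→Band F, Meridian→Band D, TerraLink→Band G, PeakComm→Band C = $3404M.
Checked against all permutations: $3512M is optimal.

Max total: $3512M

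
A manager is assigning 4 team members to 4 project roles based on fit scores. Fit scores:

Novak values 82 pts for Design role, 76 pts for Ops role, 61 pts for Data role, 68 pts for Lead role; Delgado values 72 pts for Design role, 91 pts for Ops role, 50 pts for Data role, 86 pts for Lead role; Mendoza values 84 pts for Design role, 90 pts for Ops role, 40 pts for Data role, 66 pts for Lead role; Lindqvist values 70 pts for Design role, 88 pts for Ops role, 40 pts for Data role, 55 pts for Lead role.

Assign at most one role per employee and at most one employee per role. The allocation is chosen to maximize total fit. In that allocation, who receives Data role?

This is the linear assignment problem.
Optimal: Novak→Data role (61 pts), Delgado→Lead role (86 pts), Mendoza→Design role (84 pts), Lindqvist→Ops role (88 pts) — total 61+86+84+88 = 319 pts.
Column-greedy (each role in turn goes to its best remaining employee) gives 291 pts, worse by 28.
Next-best assignment: Novak→Data role, Delgado→Lead role, Mendoza→Ops role, Lindqvist→Design role = 307 pts.
Swapping Lindqvist↔Mendoza (Lindqvist→Design role 70 pts, Mendoza→Ops role 90 pts) loses 12.
Novak's own top role is Design role (82 pts), but forcing Novak→Design role and reassigning the rest optimally gives only 298 pts — worse by 21.

Novak receives Data role.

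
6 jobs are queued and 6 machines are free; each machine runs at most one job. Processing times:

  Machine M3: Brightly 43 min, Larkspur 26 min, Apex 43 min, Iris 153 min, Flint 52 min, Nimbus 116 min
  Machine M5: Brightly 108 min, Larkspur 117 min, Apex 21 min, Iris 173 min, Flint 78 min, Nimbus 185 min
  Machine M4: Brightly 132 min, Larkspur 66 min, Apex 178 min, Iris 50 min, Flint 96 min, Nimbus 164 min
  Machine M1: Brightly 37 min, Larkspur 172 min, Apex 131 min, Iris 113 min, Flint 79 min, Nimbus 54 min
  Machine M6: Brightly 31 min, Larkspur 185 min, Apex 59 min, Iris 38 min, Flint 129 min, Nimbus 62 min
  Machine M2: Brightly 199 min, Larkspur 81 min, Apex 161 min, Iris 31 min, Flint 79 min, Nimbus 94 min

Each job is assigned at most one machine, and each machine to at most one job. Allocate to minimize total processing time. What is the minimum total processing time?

Optimal: Brightly→Machine M6 (31 min), Larkspur→Machine M4 (66 min), Apex→Machine M5 (21 min), Iris→Machine M2 (31 min), Flint→Machine M3 (52 min), Nimbus→Machine M1 (54 min) — total 31+66+21+31+52+54 = 255 min.
Min-entry greedy (repeatedly take the single cheapest remaining cell) gives 259 min, worse by 4.
Next-best assignment: Brightly→Machine M6, Larkspur→Machine M3, Apex→Machine M5, Iris→Machine M2, Flint→Machine M4, Nimbus→Machine M1 = 259 min.

Minimum total: 255 min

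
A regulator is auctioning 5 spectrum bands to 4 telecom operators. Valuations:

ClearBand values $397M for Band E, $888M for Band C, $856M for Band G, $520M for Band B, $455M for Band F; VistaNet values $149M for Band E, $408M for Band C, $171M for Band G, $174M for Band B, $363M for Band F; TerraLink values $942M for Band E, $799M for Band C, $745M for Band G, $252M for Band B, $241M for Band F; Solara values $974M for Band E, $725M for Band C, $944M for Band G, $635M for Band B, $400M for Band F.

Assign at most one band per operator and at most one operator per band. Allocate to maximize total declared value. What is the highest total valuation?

Optimal: ClearBand→Band C ($888M), VistaNet→Band F ($363M), TerraLink→Band E ($942M), Solara→Band G ($944M) — total 888+363+942+944 = $3137M.

Maximum total: $3137M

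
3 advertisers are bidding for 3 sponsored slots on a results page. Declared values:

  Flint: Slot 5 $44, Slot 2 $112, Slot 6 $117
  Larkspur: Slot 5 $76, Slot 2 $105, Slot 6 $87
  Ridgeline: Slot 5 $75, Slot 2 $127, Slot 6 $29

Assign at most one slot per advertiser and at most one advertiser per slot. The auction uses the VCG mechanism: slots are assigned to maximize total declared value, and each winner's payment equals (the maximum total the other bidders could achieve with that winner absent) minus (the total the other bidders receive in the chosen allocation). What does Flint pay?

Flint pays $11.

Efficient allocation: Flint→Slot 6 ($117), Larkspur→Slot 5 ($76), Ridgeline→Slot 2 ($127); total welfare W = $320.
Flint receives Slot 6 at value $117, so the others get W − 117 = $203.
Without Flint: best allocation of the remaining 2 bidders over all 3 slots is Larkspur→Slot 6 ($87), Ridgeline→Slot 2 ($127), total $214.
VCG payment = (others' best without Flint) − (others' welfare with Flint) = 214 − 203 = $11.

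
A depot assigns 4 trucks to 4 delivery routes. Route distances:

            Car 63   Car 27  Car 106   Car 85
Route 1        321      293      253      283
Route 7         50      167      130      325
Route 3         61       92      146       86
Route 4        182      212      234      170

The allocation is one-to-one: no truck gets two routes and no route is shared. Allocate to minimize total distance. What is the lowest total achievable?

Optimal: Car 63→Route 7 (50 km), Car 27→Route 3 (92 km), Car 106→Route 1 (253 km), Car 85→Route 4 (170 km) — total 50+92+253+170 = 565 km.
Column-greedy (each route in turn goes to its cheapest remaining truck) gives 601 km, worse by 36.
Next-best assignment: Car 63→Route 7, Car 27→Route 4, Car 106→Route 1, Car 85→Route 3 = 601 km.
Swapping Car 63↔Car 85 (Car 63→Route 4 182 km, Car 85→Route 7 325 km) adds 287.

Min total: 565 km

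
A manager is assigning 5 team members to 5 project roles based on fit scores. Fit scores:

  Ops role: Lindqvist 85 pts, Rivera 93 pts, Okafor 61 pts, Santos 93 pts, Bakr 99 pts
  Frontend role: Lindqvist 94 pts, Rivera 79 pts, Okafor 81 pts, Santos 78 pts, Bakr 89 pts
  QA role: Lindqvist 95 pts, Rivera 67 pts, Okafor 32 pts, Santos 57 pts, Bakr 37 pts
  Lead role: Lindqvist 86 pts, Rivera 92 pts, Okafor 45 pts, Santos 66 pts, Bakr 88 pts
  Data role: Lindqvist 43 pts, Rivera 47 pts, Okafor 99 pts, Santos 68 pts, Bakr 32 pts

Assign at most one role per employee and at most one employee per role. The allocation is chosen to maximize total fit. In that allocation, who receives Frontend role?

Bakr receives Frontend role.

Treat this as an assignment problem: match each employee to one role.
Optimal: Lindqvist→QA role (95 pts), Rivera→Lead role (92 pts), Okafor→Data role (99 pts), Santos→Ops role (93 pts), Bakr→Frontend role (89 pts) — total 95+92+99+93+89 = 468 pts.
Column-greedy (each role in turn goes to its best remaining employee) gives 425 pts, worse by 43.
Next-best assignment: Lindqvist→QA role, Rivera→Lead role, Okafor→Data role, Santos→Frontend role, Bakr→Ops role = 463 pts.
Bakr's own top role is Ops role (99 pts), but forcing Bakr→Ops role and reassigning the rest optimally gives only 463 pts — worse by 5.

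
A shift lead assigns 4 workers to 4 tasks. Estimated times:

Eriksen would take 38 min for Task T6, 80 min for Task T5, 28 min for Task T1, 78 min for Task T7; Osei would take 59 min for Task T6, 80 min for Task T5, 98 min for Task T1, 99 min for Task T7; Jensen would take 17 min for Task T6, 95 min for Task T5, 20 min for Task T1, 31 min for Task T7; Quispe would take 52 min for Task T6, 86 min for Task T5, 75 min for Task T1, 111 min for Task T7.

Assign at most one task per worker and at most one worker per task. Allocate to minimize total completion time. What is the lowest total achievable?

Minimum total: 191 min

Treat this as an assignment problem: match each worker to one task.
Optimal: Eriksen→Task T1 (28 min), Osei→Task T5 (80 min), Jensen→Task T7 (31 min), Quispe→Task T6 (52 min) — total 28+80+31+52 = 191 min.
Column-greedy (each task in turn goes to its cheapest remaining worker) gives 271 min, worse by 80.
Next-best assignment: Eriksen→Task T1, Osei→Task T6, Jensen→Task T7, Quispe→Task T5 = 204 min.
Swapping Quispe↔Eriksen (Quispe→Task T1 75 min, Eriksen→Task T6 38 min) adds 33.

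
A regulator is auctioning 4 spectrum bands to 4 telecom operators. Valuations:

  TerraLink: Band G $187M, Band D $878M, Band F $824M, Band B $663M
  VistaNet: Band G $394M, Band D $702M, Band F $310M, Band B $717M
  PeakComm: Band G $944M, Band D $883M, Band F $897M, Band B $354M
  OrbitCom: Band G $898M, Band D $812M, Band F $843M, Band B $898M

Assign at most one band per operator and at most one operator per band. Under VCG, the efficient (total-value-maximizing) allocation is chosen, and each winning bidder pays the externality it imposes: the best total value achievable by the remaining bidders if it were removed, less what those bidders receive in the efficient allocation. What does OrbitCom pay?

OrbitCom pays $47M.

Efficient allocation: TerraLink→Band D ($878M), VistaNet→Band B ($717M), PeakComm→Band F ($897M), OrbitCom→Band G ($898M); total welfare W = $3390M.
OrbitCom receives Band G at value $898M, so the others get W − 898 = $2492M.
Without OrbitCom: best allocation of the remaining 3 bidders over all 4 bands is TerraLink→Band D ($878M), VistaNet→Band B ($717M), PeakComm→Band G ($944M), total $2539M.
VCG payment = (others' best without OrbitCom) − (others' welfare with OrbitCom) = 2539 − 2492 = $47M.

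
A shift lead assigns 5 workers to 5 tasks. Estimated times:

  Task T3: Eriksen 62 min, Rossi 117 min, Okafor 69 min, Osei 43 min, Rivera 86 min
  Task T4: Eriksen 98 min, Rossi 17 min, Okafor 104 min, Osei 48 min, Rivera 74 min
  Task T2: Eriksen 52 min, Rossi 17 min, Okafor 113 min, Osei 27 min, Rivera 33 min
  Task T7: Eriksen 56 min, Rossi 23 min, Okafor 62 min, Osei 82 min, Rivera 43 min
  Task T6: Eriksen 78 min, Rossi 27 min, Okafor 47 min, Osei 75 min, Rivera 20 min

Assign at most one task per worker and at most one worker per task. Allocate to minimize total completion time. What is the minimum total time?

Optimal: Eriksen→Task T3 (62 min), Rossi→Task T4 (17 min), Okafor→Task T7 (62 min), Osei→Task T2 (27 min), Rivera→Task T6 (20 min) — total 62+17+62+27+20 = 188 min.
Min-entry greedy (repeatedly take the single cheapest remaining cell) gives 189 min, worse by 1.
Next-best assignment: Eriksen→Task T7, Rossi→Task T4, Okafor→Task T3, Osei→Task T2, Rivera→Task T6 = 189 min.
Swapping Osei↔Rossi (Osei→Task T4 48 min, Rossi→Task T2 17 min) adds 21.
Every other assignment is strictly worse.

Minimum total: 188 min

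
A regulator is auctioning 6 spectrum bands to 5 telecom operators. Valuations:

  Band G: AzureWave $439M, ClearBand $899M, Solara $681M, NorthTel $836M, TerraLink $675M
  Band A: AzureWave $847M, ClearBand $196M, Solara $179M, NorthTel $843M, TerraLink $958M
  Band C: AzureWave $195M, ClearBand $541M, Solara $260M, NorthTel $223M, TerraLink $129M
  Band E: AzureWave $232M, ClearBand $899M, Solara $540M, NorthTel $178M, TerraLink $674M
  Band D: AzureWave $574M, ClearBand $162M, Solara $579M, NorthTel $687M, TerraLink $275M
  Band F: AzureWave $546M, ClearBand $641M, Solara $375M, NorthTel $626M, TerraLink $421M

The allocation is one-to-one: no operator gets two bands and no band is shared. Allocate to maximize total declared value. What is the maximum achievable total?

Max total: $3818M

Optimal: AzureWave→Band F ($546M), ClearBand→Band E ($899M), Solara→Band D ($579M), NorthTel→Band G ($836M), TerraLink→Band A ($958M) — total 546+899+579+836+958 = $3818M.
Next-best assignment: AzureWave→Band F, ClearBand→Band E, Solara→Band G, NorthTel→Band D, TerraLink→Band A = $3771M.
Swapping TerraLink↔ClearBand (TerraLink→Band E $674M, ClearBand→Band A $196M) loses 987.
Every other assignment is strictly worse.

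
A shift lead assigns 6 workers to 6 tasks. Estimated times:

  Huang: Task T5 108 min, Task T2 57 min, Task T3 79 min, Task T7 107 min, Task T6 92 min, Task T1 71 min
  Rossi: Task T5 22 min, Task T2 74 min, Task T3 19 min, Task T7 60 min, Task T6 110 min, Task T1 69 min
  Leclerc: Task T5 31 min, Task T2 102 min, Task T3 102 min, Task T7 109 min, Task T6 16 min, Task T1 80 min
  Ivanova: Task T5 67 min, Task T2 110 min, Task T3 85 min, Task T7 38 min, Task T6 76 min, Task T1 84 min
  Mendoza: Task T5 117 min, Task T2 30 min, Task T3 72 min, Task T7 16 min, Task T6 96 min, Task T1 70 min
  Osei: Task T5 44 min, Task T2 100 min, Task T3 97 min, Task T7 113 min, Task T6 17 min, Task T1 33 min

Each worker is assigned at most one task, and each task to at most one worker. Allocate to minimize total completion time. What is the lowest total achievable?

Treat this as an assignment problem: match each worker to one task.
Optimal: Huang→Task T1 (71 min), Rossi→Task T3 (19 min), Leclerc→Task T5 (31 min), Ivanova→Task T7 (38 min), Mendoza→Task T2 (30 min), Osei→Task T6 (17 min) — total 71+19+31+38+30+17 = 206 min.
Min-entry greedy (repeatedly take the single cheapest remaining cell) gives 208 min, worse by 2.
Next-best assignment: Huang→Task T2, Rossi→Task T3, Leclerc→Task T6, Ivanova→Task T5, Mendoza→Task T7, Osei→Task T1 = 208 min.
Swapping Mendoza↔Osei (Mendoza→Task T6 96 min, Osei→Task T2 100 min) adds 149.

Min total: 206 min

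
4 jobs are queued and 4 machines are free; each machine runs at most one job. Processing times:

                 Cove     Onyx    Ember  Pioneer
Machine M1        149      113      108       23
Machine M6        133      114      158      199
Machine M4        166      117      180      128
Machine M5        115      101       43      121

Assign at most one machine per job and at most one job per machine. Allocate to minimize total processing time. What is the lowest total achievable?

Optimal: Cove→Machine M6 (133 min), Onyx→Machine M4 (117 min), Ember→Machine M5 (43 min), Pioneer→Machine M1 (23 min) — total 133+117+43+23 = 316 min.
Column-greedy (each machine in turn goes to its cheapest remaining job) gives 346 min, worse by 30.
Next-best assignment: Cove→Machine M4, Onyx→Machine M6, Ember→Machine M5, Pioneer→Machine M1 = 346 min.

Min total: 316 min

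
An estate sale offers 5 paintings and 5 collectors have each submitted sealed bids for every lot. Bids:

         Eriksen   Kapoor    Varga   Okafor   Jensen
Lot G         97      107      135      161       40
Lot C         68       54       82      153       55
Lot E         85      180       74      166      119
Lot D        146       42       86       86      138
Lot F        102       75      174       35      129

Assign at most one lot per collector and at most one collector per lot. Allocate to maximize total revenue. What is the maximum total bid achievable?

Maximum total: $743

This is a one-to-one assignment (maximum-weight bipartite matching).
Optimal: Eriksen→Lot D ($146), Kapoor→Lot E ($180), Varga→Lot G ($135), Okafor→Lot C ($153), Jensen→Lot F ($129) — total 146+180+135+153+129 = $743.
Max-entry greedy (repeatedly take the single best remaining cell) gives $716, worse by 27.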